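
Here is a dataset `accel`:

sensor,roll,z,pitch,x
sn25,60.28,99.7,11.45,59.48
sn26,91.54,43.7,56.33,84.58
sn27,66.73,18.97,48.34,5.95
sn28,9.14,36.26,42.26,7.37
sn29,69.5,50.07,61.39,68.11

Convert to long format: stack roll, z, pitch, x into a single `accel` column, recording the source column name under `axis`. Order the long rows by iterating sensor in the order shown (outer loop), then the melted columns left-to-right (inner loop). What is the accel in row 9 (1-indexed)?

20 rows total (5 × 4). Row 9: index ⌊(9-1)/4⌋ = 2 into sensor → sn27; (9-1) mod 4 = 0 into the melted columns → roll.
So row 9 is (sn27, roll, 66.73); accel = 66.73.

66.73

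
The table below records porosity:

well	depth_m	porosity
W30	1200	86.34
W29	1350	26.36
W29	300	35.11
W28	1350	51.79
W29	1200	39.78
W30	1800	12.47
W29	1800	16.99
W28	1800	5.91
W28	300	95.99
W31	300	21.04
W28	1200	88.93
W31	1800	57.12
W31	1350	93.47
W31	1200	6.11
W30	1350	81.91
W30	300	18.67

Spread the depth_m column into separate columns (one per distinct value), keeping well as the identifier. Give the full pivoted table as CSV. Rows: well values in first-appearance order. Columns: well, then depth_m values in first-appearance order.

well,1200,1350,300,1800
W30,86.34,81.91,18.67,12.47
W29,39.78,26.36,35.11,16.99
W28,88.93,51.79,95.99,5.91
W31,6.11,93.47,21.04,57.12

Columns: well plus the 4 distinct depth_m values (1200, 1350, 300, 1800).
For example, row W30 column 1200 takes porosity=86.34 from the long row (W30, 1200).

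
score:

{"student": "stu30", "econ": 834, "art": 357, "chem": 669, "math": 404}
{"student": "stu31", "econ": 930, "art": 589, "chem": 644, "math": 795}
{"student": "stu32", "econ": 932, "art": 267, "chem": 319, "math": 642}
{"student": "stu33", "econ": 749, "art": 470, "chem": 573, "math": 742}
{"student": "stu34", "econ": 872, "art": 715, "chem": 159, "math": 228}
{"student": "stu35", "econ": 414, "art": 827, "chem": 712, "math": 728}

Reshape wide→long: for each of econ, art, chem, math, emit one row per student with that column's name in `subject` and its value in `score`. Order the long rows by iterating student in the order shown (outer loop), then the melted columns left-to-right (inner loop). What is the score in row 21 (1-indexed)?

24 rows total (6 × 4). Row 21: index ⌊(21-1)/4⌋ = 5 into student → stu35; (21-1) mod 4 = 0 into the melted columns → econ.
So row 21 is (stu35, econ, 414); score = 414.

414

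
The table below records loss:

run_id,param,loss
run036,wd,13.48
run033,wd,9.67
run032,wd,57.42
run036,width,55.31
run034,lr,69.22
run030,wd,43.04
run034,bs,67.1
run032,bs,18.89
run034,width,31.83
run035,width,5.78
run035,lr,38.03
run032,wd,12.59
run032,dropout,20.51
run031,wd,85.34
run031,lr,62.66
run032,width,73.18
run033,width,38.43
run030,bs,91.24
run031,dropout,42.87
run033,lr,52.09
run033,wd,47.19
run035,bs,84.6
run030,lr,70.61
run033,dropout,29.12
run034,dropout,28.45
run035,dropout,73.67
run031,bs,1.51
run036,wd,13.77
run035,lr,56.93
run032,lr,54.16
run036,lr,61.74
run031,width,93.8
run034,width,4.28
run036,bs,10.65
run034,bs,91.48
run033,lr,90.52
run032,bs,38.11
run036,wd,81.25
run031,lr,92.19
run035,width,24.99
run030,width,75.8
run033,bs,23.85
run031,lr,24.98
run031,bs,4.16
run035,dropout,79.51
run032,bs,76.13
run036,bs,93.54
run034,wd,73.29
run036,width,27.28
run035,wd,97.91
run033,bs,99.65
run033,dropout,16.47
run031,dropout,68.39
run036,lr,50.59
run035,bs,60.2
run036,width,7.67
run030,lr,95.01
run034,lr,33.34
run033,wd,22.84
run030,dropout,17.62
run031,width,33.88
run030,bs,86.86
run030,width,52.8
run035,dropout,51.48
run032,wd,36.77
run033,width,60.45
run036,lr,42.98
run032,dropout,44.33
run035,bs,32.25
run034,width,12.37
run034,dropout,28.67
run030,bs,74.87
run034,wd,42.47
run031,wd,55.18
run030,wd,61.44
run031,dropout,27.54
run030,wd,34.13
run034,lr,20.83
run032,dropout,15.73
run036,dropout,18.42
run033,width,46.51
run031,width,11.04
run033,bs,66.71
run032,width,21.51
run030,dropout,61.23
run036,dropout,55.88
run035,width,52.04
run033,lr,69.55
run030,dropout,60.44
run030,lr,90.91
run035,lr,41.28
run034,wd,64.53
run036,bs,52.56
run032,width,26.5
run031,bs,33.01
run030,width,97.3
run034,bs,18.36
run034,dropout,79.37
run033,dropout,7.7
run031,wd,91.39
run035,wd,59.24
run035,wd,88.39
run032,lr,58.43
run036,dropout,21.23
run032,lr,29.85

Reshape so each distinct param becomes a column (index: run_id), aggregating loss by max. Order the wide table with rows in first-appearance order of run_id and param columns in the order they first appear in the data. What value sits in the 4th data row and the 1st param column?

With rows in first-appearance order of run_id, row 4 is run_id=run034. param columns in first-appearance order: wd, width, lr, bs, dropout; column 1 is wd.
Long rows with run_id=run034, param=wd: max(73.29, 42.47, 64.53) = 73.29.

73.29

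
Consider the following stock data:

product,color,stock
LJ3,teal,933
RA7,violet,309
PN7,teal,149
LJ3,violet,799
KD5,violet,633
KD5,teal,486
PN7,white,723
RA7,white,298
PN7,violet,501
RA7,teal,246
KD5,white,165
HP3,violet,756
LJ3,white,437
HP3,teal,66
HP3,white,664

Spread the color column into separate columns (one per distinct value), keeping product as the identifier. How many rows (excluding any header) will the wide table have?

5 distinct product values → 5 rows.

5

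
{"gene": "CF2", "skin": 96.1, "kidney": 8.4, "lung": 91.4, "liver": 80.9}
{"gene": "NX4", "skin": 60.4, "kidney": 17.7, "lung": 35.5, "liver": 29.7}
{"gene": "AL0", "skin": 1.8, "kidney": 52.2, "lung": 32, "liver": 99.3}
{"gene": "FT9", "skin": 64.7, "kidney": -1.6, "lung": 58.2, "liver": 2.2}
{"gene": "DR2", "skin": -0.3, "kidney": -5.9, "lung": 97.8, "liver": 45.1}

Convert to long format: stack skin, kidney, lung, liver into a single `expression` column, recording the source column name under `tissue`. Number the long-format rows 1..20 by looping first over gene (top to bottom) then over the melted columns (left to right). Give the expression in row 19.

97.8

20 rows total (5 × 4). Row 19: index ⌊(19-1)/4⌋ = 4 into gene → DR2; (19-1) mod 4 = 2 into the melted columns → lung.
So row 19 is (DR2, lung, 97.8); expression = 97.8.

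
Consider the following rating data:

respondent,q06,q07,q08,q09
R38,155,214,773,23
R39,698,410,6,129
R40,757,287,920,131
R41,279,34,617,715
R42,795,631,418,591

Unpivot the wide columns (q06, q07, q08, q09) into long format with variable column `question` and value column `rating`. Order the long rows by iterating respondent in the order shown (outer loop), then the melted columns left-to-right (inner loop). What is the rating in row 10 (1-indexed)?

20 rows total (5 × 4). Row 10: index ⌊(10-1)/4⌋ = 2 into respondent → R40; (10-1) mod 4 = 1 into the melted columns → q07.
So row 10 is (R40, q07, 287); rating = 287.

287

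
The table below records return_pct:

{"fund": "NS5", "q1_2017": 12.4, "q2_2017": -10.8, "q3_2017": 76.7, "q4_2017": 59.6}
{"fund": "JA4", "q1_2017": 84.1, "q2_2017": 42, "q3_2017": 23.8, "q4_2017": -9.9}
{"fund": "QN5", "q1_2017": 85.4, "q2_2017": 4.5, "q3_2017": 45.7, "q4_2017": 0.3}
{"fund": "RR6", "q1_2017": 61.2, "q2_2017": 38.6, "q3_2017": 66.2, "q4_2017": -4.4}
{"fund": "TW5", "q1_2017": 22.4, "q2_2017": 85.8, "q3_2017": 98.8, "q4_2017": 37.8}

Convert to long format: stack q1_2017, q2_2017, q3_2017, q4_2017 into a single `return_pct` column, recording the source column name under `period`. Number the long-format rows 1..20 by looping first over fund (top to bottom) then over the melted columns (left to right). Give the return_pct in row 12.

20 rows total (5 × 4). Row 12: index ⌊(12-1)/4⌋ = 2 into fund → QN5; (12-1) mod 4 = 3 into the melted columns → q4_2017.
So row 12 is (QN5, q4_2017, 0.3); return_pct = 0.3.

0.3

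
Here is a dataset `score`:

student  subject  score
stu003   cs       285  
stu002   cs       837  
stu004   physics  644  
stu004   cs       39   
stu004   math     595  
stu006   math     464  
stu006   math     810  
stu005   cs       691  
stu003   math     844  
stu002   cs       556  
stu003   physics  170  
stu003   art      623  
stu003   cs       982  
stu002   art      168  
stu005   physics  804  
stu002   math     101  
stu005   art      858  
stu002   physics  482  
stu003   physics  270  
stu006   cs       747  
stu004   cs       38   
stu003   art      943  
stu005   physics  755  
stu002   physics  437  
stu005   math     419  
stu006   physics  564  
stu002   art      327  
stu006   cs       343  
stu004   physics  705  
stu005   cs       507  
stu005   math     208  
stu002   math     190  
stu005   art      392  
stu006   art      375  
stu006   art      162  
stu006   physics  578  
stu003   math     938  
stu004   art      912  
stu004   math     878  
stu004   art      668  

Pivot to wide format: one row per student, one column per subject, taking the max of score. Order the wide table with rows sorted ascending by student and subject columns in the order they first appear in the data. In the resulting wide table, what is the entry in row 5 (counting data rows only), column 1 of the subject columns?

With rows sorted ascending by student, row 5 is student=stu006. subject columns in first-appearance order: cs, physics, math, art; column 1 is cs.
Long rows with student=stu006, subject=cs: max(747, 343) = 747.

747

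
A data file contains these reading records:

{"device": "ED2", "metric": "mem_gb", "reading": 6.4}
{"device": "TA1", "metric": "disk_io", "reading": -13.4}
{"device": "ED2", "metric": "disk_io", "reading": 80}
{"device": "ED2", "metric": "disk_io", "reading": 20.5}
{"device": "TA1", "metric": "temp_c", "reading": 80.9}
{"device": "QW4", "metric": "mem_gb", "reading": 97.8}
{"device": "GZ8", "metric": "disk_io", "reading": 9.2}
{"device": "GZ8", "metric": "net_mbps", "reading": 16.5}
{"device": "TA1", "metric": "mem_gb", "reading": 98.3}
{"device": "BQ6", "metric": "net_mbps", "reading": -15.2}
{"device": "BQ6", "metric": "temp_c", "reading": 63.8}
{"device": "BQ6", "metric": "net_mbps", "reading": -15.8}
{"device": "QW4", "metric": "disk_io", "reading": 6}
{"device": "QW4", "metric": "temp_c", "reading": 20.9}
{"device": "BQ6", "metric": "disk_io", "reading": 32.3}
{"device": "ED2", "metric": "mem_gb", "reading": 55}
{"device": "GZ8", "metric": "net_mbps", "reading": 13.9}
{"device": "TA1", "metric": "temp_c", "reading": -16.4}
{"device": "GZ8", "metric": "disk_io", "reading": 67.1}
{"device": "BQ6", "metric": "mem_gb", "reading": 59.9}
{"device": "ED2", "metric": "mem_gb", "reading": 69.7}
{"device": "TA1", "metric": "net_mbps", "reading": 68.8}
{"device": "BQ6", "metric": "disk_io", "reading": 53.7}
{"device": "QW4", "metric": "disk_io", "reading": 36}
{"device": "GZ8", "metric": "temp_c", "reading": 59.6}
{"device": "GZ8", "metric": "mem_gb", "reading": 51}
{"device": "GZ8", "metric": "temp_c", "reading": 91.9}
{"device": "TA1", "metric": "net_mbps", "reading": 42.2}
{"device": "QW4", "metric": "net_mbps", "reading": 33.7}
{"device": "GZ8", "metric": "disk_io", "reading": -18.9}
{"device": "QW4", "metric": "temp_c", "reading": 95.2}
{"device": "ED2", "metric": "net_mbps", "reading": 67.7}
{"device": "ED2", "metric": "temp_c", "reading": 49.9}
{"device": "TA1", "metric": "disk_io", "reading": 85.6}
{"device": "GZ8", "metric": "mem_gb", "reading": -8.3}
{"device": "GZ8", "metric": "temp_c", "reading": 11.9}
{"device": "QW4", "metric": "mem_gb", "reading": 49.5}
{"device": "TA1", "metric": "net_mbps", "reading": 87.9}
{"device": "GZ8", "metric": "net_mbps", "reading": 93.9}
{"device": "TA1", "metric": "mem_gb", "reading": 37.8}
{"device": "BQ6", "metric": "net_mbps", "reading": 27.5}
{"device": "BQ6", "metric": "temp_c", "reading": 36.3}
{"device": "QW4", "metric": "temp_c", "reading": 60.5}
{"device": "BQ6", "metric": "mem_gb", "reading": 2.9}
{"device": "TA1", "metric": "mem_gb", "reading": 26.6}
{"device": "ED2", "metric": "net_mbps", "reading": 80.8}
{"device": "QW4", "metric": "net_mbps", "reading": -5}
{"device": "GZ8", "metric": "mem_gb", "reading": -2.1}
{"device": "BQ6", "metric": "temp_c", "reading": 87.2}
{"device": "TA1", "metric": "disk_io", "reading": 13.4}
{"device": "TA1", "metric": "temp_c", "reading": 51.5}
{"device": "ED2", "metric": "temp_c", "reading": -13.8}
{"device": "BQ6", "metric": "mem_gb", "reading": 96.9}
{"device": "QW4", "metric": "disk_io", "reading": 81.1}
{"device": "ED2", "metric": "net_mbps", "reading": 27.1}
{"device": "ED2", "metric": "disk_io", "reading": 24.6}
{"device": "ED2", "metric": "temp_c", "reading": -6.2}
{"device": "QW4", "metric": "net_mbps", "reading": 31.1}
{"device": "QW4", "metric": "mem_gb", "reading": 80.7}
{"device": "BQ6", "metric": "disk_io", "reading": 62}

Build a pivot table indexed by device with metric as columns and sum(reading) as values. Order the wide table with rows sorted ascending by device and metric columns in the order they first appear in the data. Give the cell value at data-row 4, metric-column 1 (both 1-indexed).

With rows sorted ascending by device, row 4 is device=QW4. metric columns in first-appearance order: mem_gb, disk_io, temp_c, net_mbps; column 1 is mem_gb.
Long rows with device=QW4, metric=mem_gb: 97.8 + 49.5 + 80.7 = 228.

228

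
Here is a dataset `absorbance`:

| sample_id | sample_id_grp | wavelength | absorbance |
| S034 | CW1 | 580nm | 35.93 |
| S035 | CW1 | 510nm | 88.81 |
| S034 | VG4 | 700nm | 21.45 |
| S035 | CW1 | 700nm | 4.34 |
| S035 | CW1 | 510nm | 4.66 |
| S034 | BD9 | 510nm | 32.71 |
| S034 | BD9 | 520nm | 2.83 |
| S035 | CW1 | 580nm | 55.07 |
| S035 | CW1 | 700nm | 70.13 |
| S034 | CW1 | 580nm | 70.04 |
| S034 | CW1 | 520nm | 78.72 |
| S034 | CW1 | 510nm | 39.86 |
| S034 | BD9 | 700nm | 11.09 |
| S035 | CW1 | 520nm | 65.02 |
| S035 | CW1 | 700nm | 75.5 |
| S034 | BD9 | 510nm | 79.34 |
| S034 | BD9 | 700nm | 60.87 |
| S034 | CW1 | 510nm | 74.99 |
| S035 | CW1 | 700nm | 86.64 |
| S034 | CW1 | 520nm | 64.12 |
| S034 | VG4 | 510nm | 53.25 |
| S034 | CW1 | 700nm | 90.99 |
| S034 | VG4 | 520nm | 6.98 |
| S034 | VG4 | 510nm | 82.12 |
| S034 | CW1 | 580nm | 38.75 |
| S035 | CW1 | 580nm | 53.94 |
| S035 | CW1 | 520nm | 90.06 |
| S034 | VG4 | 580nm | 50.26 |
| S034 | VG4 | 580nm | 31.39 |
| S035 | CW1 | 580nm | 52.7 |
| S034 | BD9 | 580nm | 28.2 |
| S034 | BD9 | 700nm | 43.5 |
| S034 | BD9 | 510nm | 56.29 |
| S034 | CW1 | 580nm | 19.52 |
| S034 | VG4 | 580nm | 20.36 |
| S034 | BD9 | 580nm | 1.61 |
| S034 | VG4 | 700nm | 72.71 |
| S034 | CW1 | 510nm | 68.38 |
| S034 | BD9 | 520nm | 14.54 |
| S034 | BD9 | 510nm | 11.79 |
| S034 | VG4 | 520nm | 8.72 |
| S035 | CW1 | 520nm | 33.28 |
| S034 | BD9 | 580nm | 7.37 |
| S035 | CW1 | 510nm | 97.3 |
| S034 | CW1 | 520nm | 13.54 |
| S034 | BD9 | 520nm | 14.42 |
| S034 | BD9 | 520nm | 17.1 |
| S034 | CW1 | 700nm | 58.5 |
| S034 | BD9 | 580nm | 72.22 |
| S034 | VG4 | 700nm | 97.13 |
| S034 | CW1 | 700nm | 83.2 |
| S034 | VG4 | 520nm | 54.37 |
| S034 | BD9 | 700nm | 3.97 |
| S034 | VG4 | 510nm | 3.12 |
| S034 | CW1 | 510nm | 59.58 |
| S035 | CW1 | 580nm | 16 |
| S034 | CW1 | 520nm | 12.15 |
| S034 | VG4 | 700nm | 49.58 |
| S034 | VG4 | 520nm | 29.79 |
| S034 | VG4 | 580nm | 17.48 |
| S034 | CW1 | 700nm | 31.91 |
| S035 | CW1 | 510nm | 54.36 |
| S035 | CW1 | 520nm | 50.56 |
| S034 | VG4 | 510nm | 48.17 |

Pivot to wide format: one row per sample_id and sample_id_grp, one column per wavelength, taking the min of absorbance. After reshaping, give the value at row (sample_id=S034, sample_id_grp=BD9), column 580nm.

Rows with sample_id=S034, sample_id_grp=BD9 and wavelength=580nm: absorbance values are 28.2, 1.61, 7.37, 72.22.
min(28.2, 1.61, 7.37, 72.22) = 1.61.

1.61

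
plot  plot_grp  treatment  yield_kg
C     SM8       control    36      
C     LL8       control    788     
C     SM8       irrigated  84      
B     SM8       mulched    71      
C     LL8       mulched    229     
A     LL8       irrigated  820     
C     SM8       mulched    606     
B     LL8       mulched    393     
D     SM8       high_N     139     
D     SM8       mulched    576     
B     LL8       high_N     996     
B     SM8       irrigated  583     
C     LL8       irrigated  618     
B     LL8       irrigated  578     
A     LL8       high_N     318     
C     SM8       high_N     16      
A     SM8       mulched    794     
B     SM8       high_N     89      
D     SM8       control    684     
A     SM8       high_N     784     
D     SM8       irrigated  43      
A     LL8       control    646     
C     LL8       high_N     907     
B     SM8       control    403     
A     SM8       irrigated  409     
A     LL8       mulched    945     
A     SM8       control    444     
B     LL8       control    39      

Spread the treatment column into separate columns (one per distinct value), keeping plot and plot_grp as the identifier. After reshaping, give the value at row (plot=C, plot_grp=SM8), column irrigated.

Wide layout: rows indexed by plot and plot_grp, columns are the 4 distinct treatment values (control, irrigated, mulched, high_N).
Cell (plot=C, plot_grp=SM8, treatment=irrigated) draws from the long row where plot=C, plot_grp=SM8 and treatment=irrigated, which has yield_kg=84.

84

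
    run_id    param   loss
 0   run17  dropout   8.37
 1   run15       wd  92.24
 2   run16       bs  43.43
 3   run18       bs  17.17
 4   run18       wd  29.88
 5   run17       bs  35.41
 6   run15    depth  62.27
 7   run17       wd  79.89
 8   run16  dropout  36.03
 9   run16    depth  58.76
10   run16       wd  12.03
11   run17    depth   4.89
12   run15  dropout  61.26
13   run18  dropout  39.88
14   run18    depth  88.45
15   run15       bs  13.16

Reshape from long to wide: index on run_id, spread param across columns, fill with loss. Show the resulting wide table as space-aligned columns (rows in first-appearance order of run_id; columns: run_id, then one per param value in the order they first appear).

run_id  dropout  wd     bs     depth
run17   8.37     79.89  35.41  4.89 
run15   61.26    92.24  13.16  62.27
run16   36.03    12.03  43.43  58.76
run18   39.88    29.88  17.17  88.45

Columns: run_id plus the 4 distinct param values (dropout, wd, bs, depth).
For example, row run17 column dropout takes loss=8.37 from the long row (run17, dropout).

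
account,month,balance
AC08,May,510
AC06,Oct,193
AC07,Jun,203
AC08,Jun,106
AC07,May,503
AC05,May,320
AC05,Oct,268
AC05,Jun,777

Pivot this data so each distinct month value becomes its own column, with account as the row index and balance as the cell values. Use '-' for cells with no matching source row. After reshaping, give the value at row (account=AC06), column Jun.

No long-format row has account=AC06 and month=Jun, so the cell is -.

-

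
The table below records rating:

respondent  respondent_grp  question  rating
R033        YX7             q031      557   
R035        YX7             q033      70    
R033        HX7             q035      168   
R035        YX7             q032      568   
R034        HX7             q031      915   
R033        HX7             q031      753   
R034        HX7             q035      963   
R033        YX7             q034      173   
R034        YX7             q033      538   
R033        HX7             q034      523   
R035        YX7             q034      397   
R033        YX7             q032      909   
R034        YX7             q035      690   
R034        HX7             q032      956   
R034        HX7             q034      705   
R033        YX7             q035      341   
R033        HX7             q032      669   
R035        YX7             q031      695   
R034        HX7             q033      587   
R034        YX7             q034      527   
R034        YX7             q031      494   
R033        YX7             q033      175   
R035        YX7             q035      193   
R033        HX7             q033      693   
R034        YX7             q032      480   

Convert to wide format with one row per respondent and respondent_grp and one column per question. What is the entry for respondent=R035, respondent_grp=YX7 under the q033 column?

Wide layout: rows indexed by respondent and respondent_grp, columns are the 5 distinct question values (q031, q033, q035, q032, q034).
Cell (respondent=R035, respondent_grp=YX7, question=q033) draws from the long row where respondent=R035, respondent_grp=YX7 and question=q033, which has rating=70.

70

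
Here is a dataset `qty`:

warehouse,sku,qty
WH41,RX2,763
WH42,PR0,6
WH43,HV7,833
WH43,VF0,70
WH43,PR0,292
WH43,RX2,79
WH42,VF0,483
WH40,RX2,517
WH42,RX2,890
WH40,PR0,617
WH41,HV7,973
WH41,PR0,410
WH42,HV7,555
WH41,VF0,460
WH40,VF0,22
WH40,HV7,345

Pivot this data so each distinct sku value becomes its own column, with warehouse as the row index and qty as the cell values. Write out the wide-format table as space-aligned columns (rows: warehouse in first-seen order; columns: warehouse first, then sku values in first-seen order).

warehouse  RX2  PR0  HV7  VF0
WH41       763  410  973  460
WH42       890  6    555  483
WH43       79   292  833  70 
WH40       517  617  345  22 

Columns: warehouse plus the 4 distinct sku values (RX2, PR0, HV7, VF0).
For example, row WH41 column RX2 takes qty=763 from the long row (WH41, RX2).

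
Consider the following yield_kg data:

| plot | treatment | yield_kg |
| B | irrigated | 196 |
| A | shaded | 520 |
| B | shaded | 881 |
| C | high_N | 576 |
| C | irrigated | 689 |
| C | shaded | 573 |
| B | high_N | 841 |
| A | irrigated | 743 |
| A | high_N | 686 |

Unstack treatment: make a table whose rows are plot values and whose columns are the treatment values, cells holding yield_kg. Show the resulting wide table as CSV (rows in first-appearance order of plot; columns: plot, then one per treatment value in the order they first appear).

plot,irrigated,shaded,high_N
B,196,881,841
A,743,520,686
C,689,573,576

Columns: plot plus the 3 distinct treatment values (irrigated, shaded, high_N).
For example, row B column irrigated takes yield_kg=196 from the long row (B, irrigated).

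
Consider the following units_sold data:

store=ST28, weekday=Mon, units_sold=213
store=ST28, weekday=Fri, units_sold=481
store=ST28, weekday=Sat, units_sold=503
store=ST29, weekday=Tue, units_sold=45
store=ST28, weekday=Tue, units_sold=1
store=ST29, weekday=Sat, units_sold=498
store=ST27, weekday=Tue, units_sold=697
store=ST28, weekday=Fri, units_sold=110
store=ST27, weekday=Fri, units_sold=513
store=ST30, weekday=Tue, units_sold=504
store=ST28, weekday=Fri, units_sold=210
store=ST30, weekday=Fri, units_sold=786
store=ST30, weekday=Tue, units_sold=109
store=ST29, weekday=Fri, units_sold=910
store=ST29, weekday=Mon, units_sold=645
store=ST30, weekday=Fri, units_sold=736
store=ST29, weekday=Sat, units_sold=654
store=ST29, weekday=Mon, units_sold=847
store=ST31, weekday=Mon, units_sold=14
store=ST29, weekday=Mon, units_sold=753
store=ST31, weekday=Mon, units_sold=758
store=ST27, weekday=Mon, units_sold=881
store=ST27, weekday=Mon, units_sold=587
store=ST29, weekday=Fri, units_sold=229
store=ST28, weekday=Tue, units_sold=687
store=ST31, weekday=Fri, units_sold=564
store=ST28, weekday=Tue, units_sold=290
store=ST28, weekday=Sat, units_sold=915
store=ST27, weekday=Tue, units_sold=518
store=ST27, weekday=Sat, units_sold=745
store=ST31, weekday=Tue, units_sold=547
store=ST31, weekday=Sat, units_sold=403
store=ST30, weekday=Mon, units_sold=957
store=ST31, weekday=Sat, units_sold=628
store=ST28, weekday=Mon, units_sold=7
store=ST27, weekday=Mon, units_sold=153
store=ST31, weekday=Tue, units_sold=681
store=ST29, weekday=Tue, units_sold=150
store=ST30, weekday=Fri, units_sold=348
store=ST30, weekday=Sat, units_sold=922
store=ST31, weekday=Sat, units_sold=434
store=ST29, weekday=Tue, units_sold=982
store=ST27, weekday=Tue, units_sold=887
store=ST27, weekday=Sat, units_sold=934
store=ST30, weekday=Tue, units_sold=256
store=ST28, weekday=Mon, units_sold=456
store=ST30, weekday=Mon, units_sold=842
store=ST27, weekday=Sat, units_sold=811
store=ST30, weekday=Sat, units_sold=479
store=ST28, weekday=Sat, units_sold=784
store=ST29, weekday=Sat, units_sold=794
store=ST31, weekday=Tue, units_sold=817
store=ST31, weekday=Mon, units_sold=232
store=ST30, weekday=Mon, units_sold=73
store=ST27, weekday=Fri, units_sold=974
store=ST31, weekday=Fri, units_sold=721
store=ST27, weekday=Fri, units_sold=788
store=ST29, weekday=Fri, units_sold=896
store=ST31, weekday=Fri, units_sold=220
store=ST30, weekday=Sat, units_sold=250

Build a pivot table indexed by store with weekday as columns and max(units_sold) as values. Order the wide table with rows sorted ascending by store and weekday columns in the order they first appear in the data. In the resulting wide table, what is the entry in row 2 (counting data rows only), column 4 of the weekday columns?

With rows sorted ascending by store, row 2 is store=ST28. weekday columns in first-appearance order: Mon, Fri, Sat, Tue; column 4 is Tue.
Long rows with store=ST28, weekday=Tue: max(1, 687, 290) = 687.

687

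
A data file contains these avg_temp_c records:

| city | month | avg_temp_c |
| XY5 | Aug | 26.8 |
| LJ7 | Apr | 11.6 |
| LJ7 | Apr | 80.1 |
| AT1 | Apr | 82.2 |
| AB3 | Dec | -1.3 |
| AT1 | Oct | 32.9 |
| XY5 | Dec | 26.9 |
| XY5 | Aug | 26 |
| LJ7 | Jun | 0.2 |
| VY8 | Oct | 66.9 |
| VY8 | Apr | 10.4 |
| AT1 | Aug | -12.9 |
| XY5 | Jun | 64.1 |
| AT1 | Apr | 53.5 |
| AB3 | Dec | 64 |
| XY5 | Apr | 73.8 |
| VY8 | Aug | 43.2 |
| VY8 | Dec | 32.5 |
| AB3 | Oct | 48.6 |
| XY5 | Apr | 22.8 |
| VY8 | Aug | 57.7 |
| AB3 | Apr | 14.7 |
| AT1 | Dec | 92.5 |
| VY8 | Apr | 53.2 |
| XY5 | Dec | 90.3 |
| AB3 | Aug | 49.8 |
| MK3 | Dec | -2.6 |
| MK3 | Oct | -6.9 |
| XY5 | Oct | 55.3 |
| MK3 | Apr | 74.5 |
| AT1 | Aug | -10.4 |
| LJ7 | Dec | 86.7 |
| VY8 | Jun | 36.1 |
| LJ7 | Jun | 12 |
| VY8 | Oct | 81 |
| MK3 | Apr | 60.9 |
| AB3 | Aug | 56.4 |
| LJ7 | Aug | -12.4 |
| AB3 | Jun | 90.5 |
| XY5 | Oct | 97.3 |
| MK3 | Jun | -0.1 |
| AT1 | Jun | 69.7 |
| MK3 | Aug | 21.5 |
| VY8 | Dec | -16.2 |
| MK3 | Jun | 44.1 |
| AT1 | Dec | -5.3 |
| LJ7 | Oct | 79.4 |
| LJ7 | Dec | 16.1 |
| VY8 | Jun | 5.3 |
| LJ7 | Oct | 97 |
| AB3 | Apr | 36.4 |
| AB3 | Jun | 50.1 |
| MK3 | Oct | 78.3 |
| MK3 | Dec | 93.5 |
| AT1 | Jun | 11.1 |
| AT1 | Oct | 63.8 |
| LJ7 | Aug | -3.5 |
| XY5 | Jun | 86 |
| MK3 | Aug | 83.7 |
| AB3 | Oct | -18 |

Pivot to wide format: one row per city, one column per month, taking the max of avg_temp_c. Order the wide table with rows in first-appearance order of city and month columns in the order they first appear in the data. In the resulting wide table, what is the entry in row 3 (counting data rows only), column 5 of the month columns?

With rows in first-appearance order of city, row 3 is city=AT1. month columns in first-appearance order: Aug, Apr, Dec, Oct, Jun; column 5 is Jun.
Long rows with city=AT1, month=Jun: max(69.7, 11.1) = 69.7.

69.7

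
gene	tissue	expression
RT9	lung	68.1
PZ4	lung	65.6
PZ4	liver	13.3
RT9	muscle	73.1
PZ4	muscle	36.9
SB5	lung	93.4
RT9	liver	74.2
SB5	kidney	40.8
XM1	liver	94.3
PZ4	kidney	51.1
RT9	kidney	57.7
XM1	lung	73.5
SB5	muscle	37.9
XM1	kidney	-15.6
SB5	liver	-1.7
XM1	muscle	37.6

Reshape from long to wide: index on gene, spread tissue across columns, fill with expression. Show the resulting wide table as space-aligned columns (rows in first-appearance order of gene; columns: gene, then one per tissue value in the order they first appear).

Columns: gene plus the 4 distinct tissue values (lung, liver, muscle, kidney).
For example, row RT9 column lung takes expression=68.1 from the long row (RT9, lung).

gene  lung  liver  muscle  kidney
RT9   68.1  74.2   73.1    57.7  
PZ4   65.6  13.3   36.9    51.1  
SB5   93.4  -1.7   37.9    40.8  
XM1   73.5  94.3   37.6    -15.6 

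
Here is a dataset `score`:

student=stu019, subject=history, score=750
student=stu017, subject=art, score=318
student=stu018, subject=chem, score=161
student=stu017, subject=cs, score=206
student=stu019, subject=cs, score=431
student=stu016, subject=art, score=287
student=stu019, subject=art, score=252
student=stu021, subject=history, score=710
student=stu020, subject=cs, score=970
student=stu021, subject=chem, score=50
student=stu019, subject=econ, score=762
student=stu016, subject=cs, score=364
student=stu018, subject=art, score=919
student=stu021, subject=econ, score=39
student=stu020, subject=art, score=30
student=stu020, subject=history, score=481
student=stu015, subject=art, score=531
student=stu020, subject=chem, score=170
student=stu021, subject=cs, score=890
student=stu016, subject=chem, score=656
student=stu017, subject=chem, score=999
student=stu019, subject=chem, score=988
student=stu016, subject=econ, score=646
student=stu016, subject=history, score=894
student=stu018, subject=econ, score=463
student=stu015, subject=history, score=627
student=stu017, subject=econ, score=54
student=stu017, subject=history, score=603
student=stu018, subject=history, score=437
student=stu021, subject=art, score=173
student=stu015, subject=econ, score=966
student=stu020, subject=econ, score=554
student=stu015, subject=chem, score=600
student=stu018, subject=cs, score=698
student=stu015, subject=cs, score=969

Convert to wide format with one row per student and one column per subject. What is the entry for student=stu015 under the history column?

Wide layout: rows indexed by student, columns are the 5 distinct subject values (history, art, chem, cs, econ).
Cell (student=stu015, subject=history) draws from the long row where student=stu015 and subject=history, which has score=627.

627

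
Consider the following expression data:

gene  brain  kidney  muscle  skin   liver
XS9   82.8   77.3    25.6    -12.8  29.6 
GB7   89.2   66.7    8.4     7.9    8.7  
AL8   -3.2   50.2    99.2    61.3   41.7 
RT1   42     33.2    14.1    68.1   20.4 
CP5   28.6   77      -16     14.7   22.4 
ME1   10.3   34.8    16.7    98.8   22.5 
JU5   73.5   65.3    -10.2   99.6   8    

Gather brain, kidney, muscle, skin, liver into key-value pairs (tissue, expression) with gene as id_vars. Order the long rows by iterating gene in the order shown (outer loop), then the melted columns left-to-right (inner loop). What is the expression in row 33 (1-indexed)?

-10.2

35 rows total (7 × 5). Row 33: index ⌊(33-1)/5⌋ = 6 into gene → JU5; (33-1) mod 5 = 2 into the melted columns → muscle.
So row 33 is (JU5, muscle, -10.2); expression = -10.2.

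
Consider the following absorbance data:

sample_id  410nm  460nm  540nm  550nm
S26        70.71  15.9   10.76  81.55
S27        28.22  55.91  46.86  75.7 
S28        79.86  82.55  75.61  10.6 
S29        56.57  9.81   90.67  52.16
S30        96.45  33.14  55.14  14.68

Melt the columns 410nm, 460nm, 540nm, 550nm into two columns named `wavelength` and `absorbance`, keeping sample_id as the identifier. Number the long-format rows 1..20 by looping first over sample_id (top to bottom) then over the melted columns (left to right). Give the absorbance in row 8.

20 rows total (5 × 4). Row 8: index ⌊(8-1)/4⌋ = 1 into sample_id → S27; (8-1) mod 4 = 3 into the melted columns → 550nm.
So row 8 is (S27, 550nm, 75.7); absorbance = 75.7.

75.7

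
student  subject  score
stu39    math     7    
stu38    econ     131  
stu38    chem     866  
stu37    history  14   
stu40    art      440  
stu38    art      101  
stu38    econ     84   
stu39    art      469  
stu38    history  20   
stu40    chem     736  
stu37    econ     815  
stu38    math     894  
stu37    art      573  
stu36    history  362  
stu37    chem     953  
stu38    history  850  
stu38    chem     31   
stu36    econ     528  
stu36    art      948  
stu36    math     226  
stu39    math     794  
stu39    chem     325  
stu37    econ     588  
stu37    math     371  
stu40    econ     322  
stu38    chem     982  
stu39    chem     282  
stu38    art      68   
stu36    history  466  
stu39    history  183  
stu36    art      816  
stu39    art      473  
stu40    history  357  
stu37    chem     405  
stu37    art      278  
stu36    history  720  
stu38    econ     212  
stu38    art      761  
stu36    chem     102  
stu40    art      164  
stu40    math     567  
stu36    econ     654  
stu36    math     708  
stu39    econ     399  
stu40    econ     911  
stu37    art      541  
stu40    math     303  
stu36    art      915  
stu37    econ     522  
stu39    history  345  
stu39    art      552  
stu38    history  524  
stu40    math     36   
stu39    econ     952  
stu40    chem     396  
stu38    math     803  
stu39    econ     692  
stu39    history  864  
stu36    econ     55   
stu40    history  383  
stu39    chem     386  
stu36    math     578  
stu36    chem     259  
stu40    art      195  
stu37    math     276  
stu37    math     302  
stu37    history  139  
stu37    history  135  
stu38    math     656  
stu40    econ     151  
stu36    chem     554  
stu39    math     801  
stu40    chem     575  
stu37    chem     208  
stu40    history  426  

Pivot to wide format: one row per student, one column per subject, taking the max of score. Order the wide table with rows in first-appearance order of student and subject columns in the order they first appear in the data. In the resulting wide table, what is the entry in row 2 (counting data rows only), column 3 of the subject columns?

With rows in first-appearance order of student, row 2 is student=stu38. subject columns in first-appearance order: math, econ, chem, history, art; column 3 is chem.
Long rows with student=stu38, subject=chem: max(866, 31, 982) = 982.

982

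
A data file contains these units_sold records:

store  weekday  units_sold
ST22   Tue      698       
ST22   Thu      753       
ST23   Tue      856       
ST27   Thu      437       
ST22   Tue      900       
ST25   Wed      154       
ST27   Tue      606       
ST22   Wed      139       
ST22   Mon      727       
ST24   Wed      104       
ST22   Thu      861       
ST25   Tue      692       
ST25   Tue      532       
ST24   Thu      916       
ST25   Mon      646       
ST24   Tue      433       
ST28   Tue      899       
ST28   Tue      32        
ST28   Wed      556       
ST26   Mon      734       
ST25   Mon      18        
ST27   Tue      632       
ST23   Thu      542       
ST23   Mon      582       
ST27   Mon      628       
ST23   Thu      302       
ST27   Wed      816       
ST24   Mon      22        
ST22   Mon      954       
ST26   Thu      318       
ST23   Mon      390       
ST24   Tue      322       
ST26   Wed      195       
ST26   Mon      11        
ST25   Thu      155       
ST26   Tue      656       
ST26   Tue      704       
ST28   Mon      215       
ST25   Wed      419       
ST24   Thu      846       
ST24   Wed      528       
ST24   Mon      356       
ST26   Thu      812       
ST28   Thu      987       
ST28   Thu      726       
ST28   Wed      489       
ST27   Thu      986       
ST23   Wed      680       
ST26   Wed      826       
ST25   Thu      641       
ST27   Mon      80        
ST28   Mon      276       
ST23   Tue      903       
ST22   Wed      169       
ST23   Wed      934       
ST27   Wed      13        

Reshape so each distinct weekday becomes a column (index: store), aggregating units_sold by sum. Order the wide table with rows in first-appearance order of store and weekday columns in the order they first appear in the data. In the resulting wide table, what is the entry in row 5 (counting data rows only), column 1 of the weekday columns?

With rows in first-appearance order of store, row 5 is store=ST24. weekday columns in first-appearance order: Tue, Thu, Wed, Mon; column 1 is Tue.
Long rows with store=ST24, weekday=Tue: 433 + 322 = 755.

755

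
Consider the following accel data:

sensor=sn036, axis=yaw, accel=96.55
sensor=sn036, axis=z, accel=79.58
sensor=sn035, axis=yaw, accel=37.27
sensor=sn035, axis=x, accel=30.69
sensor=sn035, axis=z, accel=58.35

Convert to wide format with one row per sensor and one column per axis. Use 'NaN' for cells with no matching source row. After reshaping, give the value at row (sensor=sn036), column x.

NaN

No long-format row has sensor=sn036 and axis=x, so the cell is NaN.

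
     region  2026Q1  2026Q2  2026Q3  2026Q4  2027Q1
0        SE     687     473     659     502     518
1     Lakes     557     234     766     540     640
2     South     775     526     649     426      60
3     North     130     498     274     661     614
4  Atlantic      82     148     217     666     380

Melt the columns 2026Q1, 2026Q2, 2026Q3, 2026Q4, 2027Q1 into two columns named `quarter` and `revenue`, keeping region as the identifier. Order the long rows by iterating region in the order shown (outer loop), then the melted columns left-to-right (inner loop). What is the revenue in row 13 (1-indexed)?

649

25 rows total (5 × 5). Row 13: index ⌊(13-1)/5⌋ = 2 into region → South; (13-1) mod 5 = 2 into the melted columns → 2026Q3.
So row 13 is (South, 2026Q3, 649); revenue = 649.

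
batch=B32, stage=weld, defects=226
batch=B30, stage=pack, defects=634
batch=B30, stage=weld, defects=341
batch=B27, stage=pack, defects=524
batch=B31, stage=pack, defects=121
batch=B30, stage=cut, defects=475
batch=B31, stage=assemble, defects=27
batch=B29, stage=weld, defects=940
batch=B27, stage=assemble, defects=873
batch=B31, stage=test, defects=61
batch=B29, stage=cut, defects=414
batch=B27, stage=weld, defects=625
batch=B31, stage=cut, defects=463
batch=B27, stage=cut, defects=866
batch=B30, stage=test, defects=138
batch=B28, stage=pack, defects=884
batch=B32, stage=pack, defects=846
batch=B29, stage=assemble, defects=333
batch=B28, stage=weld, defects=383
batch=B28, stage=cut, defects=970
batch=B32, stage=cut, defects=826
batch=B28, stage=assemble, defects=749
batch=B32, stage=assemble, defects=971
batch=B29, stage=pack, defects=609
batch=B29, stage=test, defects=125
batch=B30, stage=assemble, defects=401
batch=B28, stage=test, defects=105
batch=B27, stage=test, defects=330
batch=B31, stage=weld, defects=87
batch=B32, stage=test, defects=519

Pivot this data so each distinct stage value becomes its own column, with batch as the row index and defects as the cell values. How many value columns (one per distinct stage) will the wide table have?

5 distinct stage values: weld, cut, pack, test, assemble.

5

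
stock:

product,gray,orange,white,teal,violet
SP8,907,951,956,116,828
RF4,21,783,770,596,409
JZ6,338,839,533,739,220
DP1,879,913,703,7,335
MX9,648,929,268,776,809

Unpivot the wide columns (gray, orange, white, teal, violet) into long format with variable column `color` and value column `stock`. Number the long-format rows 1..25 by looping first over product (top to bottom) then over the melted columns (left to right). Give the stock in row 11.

338

25 rows total (5 × 5). Row 11: index ⌊(11-1)/5⌋ = 2 into product → JZ6; (11-1) mod 5 = 0 into the melted columns → gray.
So row 11 is (JZ6, gray, 338); stock = 338.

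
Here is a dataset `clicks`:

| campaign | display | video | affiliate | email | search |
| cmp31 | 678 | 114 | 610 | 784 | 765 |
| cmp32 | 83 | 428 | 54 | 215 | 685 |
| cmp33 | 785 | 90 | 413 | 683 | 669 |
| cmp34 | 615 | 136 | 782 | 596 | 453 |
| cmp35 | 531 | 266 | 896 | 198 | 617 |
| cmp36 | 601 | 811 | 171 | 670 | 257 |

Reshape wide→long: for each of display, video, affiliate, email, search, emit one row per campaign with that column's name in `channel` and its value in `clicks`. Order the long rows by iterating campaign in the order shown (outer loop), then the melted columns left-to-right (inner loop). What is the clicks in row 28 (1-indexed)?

171

30 rows total (6 × 5). Row 28: index ⌊(28-1)/5⌋ = 5 into campaign → cmp36; (28-1) mod 5 = 2 into the melted columns → affiliate.
So row 28 is (cmp36, affiliate, 171); clicks = 171.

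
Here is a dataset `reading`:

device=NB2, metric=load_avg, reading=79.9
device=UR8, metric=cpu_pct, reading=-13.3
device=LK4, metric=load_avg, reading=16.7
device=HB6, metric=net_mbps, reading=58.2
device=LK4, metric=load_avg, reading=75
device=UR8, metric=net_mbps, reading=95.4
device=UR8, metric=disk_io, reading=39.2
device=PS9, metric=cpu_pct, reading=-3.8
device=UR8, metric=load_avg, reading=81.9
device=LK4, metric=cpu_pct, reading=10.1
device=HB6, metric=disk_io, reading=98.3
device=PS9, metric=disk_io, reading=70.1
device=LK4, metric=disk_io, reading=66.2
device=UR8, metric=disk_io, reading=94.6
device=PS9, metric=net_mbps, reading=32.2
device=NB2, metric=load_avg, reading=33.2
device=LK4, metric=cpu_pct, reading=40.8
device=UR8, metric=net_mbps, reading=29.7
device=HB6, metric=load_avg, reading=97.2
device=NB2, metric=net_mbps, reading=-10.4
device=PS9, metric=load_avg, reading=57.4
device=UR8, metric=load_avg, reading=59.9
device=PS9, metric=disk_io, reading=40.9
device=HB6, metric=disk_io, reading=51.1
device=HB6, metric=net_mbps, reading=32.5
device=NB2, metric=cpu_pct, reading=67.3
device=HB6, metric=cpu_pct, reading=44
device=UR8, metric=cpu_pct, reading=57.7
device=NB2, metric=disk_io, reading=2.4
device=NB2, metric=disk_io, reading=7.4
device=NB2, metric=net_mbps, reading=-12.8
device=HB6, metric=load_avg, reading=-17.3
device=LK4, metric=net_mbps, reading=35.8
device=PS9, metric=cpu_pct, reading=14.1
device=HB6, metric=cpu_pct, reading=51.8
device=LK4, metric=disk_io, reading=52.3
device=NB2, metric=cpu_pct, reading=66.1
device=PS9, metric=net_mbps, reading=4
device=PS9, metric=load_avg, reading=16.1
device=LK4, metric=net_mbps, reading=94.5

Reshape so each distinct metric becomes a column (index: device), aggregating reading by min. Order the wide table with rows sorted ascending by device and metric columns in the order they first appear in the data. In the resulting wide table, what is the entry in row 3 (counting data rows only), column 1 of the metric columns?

With rows sorted ascending by device, row 3 is device=NB2. metric columns in first-appearance order: load_avg, cpu_pct, net_mbps, disk_io; column 1 is load_avg.
Long rows with device=NB2, metric=load_avg: min(79.9, 33.2) = 33.2.

33.2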